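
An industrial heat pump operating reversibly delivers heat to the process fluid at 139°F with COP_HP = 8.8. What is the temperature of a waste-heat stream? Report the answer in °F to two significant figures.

COP_HP = T_H/(T_H − T_C) gives T_H − T_C = T_H/COP.
With T_H = 332.59 K, T_C = 332.59 × (1 − 1/8.8) = 294.80 K.
Converting, 294.80 K = 70.97°F.

71 °F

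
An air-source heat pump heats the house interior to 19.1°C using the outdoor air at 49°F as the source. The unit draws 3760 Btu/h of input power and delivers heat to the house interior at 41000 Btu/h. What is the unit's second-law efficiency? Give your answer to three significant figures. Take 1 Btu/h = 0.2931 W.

0.360

COP_actual = Q̇_H/Ẇ = 41000/3760 = 10.90.
In absolute terms T_C = 282.59 K and T_H = 292.25 K, so ΔT = 9.656 K.
COP_Carnot = T_H/ΔT = 292.25/9.656 = 30.27.
η_II = COP_actual/COP_Carnot = 10.90/30.27 = 0.3603.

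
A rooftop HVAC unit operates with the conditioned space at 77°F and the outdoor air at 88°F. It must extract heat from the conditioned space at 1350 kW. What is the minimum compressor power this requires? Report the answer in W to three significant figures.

In absolute terms T_C = 298.15 K and T_H = 304.26 K, so ΔT = 6.111 K.
COP_Carnot = T_C/ΔT = 298.15/6.111 = 48.79.
Ẇ_min = Q̇/COP_Carnot = 1350/48.79 = 27.67 kW = 27670 W.

27700 W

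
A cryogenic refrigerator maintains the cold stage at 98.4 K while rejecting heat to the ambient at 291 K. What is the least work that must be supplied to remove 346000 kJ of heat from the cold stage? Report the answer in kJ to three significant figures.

677000 kJ

The reservoir spacing is ΔT = 291 − 98.4 = 192.6 K.
The reversible limit is COP_R = T_C/ΔT = 0.5109, so W_min = Q_C/COP = Q_C·ΔT/T_C.
W_min = 346000 × 192.6/98.40 = 677200 kJ.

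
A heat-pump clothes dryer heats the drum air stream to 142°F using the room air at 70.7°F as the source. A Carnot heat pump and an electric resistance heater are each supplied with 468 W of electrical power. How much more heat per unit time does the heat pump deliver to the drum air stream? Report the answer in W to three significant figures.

3480 W

In absolute terms T_C = 294.65 K and T_H = 334.26 K, so ΔT = 39.61 K.
COP_Carnot = T_H/ΔT = 334.26/39.61 = 8.439.
The heat pump delivers Q̇_H = COP × Ẇ = 3949 W; the resistance heater delivers Ẇ = 468.0 W.
Extra = (COP − 1)·Ẇ = 3481 W.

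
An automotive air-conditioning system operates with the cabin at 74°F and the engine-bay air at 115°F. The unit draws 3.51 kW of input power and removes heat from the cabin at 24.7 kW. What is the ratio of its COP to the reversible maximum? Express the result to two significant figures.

0.54

COP_actual = Q̇_C/Ẇ = 24.70/3.510 = 7.037.
In absolute terms T_C = 296.48 K and T_H = 319.26 K, so ΔT = 22.78 K.
COP_Carnot = T_C/ΔT = 296.48/22.78 = 13.02.
η_II = COP_actual/COP_Carnot = 7.037/13.02 = 0.5406.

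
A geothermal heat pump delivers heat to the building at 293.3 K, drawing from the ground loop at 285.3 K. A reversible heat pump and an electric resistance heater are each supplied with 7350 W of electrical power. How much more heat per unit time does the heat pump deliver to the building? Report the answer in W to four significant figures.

262100 W

The reservoir spacing is ΔT = 293.3 − 285.3 = 8.000 K.
COP_Carnot = T_H/ΔT = 293.30/8.000 = 36.66.
The heat pump delivers Q̇_H = COP × Ẇ = 269500 W; the resistance heater delivers Ẇ = 7350 W.
Extra = (COP − 1)·Ẇ = 262100 W.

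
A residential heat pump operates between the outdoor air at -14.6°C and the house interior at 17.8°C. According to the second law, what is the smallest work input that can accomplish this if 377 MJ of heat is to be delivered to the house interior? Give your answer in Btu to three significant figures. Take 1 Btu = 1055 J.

In absolute terms T_C = 258.55 K and T_H = 290.95 K, so ΔT = 32.40 K.
The reversible limit is COP_HP = T_H/ΔT = 8.980, so W_min = Q_H/COP = Q_H·ΔT/T_H.
W_min = 377.0 × 32.40/290.95 = 41.98 MJ = 39790 Btu.

39800 Btu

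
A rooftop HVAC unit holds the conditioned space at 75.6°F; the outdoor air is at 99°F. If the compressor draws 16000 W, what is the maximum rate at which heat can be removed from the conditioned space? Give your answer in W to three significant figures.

In absolute terms T_C = 297.37 K and T_H = 310.37 K, so ΔT = 13.00 K.
COP_Carnot = T_C/ΔT = 297.37/13.00 = 22.87.
Q̇_max = COP_Carnot × Ẇ = 22.87 × 16000 W = 366000 W.

366000 W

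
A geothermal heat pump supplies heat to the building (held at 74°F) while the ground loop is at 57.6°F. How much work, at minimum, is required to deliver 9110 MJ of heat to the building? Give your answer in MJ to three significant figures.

In absolute terms T_C = 287.37 K and T_H = 296.48 K, so ΔT = 9.111 K.
The reversible limit is COP_HP = T_H/ΔT = 32.54, so W_min = Q_H/COP = Q_H·ΔT/T_H.
W_min = 9110 × 9.111/296.48 = 280.0 MJ.

280 MJ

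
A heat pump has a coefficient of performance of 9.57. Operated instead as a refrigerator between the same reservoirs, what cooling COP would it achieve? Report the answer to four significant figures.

Since Q_H = Q_C + W for any cycle, COP_R = Q_C/W = Q_H/W − 1.
COP_R = 9.57 − 1 = 8.57.

8.570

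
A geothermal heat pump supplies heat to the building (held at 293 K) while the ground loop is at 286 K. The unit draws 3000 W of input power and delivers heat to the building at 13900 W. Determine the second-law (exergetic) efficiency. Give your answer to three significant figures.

COP_actual = Q̇_H/Ẇ = 13900/3000 = 4.633.
The reservoir spacing is ΔT = 293 − 286 = 7.000 K.
COP_Carnot = T_H/ΔT = 293.00/7.000 = 41.86.
η_II = COP_actual/COP_Carnot = 4.633/41.86 = 0.1107.

0.111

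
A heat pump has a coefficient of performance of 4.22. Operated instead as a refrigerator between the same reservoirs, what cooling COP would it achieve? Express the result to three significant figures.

3.22

Since Q_H = Q_C + W for any cycle, COP_R = Q_C/W = Q_H/W − 1.
COP_R = 4.22 − 1 = 3.22.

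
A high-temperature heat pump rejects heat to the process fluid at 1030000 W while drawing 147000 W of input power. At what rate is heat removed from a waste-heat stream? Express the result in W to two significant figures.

880000 W

For a cyclic device the first law requires Q̇_H = Q̇_C + Ẇ.
Q̇_C = Q̇_H − Ẇ = 883000 W.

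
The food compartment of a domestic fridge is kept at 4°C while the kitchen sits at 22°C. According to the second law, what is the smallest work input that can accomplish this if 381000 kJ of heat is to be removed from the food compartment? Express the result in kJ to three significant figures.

In absolute terms T_C = 277.15 K and T_H = 295.15 K, so ΔT = 18.00 K.
The reversible limit is COP_R = T_C/ΔT = 15.40, so W_min = Q_C/COP = Q_C·ΔT/T_C.
W_min = 381000 × 18.00/277.15 = 24740 kJ.

24700 kJ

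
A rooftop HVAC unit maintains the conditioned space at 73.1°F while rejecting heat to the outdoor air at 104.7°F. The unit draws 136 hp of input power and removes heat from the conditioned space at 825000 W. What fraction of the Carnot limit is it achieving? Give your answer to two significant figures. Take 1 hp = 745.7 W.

Converting, Q̇_C = 825000 W = 1106 hp, so COP_actual = Q̇_C/Ẇ = 1106/136.0 = 8.135.
In absolute terms T_C = 295.98 K and T_H = 313.54 K, so ΔT = 17.56 K.
COP_Carnot = T_C/ΔT = 295.98/17.56 = 16.86.
η_II = COP_actual/COP_Carnot = 8.135/16.86 = 0.4825.

0.48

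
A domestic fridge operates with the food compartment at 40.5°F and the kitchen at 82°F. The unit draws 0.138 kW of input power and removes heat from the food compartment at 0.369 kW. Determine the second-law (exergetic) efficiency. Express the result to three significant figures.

COP_actual = Q̇_C/Ẇ = 0.3690/0.1380 = 2.674.
In absolute terms T_C = 277.87 K and T_H = 300.93 K, so ΔT = 23.06 K.
COP_Carnot = T_C/ΔT = 277.87/23.06 = 12.05.
η_II = COP_actual/COP_Carnot = 2.674/12.05 = 0.2219.

0.222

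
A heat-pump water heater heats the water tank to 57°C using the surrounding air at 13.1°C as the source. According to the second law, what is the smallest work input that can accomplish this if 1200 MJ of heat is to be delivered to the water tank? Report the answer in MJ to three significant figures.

160 MJ

In absolute terms T_C = 286.25 K and T_H = 330.15 K, so ΔT = 43.90 K.
The reversible limit is COP_HP = T_H/ΔT = 7.521, so W_min = Q_H/COP = Q_H·ΔT/T_H.
W_min = 1200 × 43.90/330.15 = 159.6 MJ.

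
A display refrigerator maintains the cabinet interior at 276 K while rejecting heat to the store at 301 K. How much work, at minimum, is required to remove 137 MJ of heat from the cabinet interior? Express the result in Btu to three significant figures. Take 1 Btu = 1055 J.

The reservoir spacing is ΔT = 301 − 276 = 25.00 K.
The reversible limit is COP_R = T_C/ΔT = 11.04, so W_min = Q_C/COP = Q_C·ΔT/T_C.
W_min = 137.0 × 25.00/276.00 = 12.41 MJ = 11760 Btu.

11800 Btu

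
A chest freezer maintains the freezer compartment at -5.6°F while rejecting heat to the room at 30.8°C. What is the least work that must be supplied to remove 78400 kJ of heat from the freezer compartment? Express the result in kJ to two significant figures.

16000 kJ

In absolute terms T_C = 252.26 K and T_H = 303.95 K, so ΔT = 51.69 K.
The reversible limit is COP_R = T_C/ΔT = 4.880, so W_min = Q_C/COP = Q_C·ΔT/T_C.
W_min = 78400 × 51.69/252.26 = 16060 kJ.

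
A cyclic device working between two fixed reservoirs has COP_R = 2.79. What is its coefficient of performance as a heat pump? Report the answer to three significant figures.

The first law on one cycle gives Q_H = Q_C + W, so Q_H/W = Q_C/W + 1.
COP_HP = COP_R + 1 = 2.79 + 1 = 3.79.

3.79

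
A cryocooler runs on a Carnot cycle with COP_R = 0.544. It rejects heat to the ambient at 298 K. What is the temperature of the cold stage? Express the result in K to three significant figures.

105 K

For a Carnot refrigerator COP_R = T_C/(T_H − T_C), so T_C = COP·T_H/(1 + COP).
With T_H = 298.00 K, T_C = 0.544 × 298.00/1.544 = 104.99 K.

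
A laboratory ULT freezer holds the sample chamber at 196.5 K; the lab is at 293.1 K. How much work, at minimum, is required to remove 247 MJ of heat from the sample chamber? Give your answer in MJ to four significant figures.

The reservoir spacing is ΔT = 293.1 − 196.5 = 96.60 K.
The reversible limit is COP_R = T_C/ΔT = 2.034, so W_min = Q_C/COP = Q_C·ΔT/T_C.
W_min = 247.0 × 96.60/196.50 = 121.4 MJ.

121.4 MJ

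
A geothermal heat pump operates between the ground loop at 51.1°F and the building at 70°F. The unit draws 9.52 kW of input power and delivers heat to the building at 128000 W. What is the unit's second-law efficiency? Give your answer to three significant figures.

0.480

Converting, Q̇_H = 128000 W = 128.0 kW, so COP_actual = Q̇_H/Ẇ = 128.0/9.520 = 13.45.
In absolute terms T_C = 283.76 K and T_H = 294.26 K, so ΔT = 10.50 K.
COP_Carnot = T_H/ΔT = 294.26/10.50 = 28.02.
η_II = COP_actual/COP_Carnot = 13.45/28.02 = 0.4798.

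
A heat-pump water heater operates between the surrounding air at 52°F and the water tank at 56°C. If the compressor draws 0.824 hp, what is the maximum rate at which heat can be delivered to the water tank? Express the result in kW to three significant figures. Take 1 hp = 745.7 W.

4.51 kW

In absolute terms T_C = 284.26 K and T_H = 329.15 K, so ΔT = 44.89 K.
COP_Carnot = T_H/ΔT = 329.15/44.89 = 7.333.
Q̇_max = COP_Carnot × Ẇ = 7.333 × 0.8240 hp = 6.042 hp = 4.506 kW.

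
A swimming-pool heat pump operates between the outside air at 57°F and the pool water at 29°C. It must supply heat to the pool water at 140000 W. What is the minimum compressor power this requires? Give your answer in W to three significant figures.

In absolute terms T_C = 287.04 K and T_H = 302.15 K, so ΔT = 15.11 K.
COP_Carnot = T_H/ΔT = 302.15/15.11 = 20.00.
Ẇ_min = Q̇/COP_Carnot = 140000/20.00 = 7002 W.

7000 W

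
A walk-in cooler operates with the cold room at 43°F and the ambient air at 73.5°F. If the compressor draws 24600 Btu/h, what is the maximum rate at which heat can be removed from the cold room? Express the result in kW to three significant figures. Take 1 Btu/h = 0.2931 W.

119 kW

In absolute terms T_C = 279.26 K and T_H = 296.21 K, so ΔT = 16.94 K.
COP_Carnot = T_C/ΔT = 279.26/16.94 = 16.48.
Q̇_max = COP_Carnot × Ẇ = 16.48 × 24600 Btu/h = 405400 Btu/h = 118.8 kW.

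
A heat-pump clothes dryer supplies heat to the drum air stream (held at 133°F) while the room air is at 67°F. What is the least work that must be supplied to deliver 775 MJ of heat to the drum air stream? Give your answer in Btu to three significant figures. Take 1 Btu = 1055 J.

81800 Btu

In absolute terms T_C = 292.59 K and T_H = 329.26 K, so ΔT = 36.67 K.
The reversible limit is COP_HP = T_H/ΔT = 8.980, so W_min = Q_H/COP = Q_H·ΔT/T_H.
W_min = 775.0 × 36.67/329.26 = 86.30 MJ = 81810 Btu.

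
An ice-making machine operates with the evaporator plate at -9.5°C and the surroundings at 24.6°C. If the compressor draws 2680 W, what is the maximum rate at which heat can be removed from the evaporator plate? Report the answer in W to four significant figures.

In absolute terms T_C = 263.65 K and T_H = 297.75 K, so ΔT = 34.10 K.
COP_Carnot = T_C/ΔT = 263.65/34.10 = 7.732.
Q̇_max = COP_Carnot × Ẇ = 7.732 × 2680 W = 20720 W.

20720 W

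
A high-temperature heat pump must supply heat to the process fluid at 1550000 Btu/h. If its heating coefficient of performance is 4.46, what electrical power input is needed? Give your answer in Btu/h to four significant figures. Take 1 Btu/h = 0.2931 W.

347500 Btu/h

Ẇ = Q̇_H/COP_HP = 1550000/4.46 = 347500 Btu/h.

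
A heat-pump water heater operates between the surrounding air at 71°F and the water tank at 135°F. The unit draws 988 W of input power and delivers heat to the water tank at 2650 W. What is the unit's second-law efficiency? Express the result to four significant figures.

0.2887

COP_actual = Q̇_H/Ẇ = 2650/988.0 = 2.682.
In absolute terms T_C = 294.82 K and T_H = 330.37 K, so ΔT = 35.56 K.
COP_Carnot = T_H/ΔT = 330.37/35.56 = 9.292.
η_II = COP_actual/COP_Carnot = 2.682/9.292 = 0.2887.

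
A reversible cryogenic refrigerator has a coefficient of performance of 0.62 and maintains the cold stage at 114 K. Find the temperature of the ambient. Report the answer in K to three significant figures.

298 K

COP_R = T_C/(T_H − T_C) gives T_H − T_C = T_C/COP.
With T_C = 114.00 K, T_H = 114.00 × (1 + 1/0.62) = 297.87 K.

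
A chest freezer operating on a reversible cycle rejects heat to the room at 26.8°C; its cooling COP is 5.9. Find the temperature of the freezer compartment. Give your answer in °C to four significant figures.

For a Carnot refrigerator COP_R = T_C/(T_H − T_C), so T_C = COP·T_H/(1 + COP).
With T_H = 299.95 K, T_C = 5.9 × 299.95/6.900 = 256.48 K.
Converting, 256.48 K = -16.67°C.

-16.67 °C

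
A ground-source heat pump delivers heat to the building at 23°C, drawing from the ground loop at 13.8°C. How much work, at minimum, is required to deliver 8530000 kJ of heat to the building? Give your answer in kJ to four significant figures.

265000 kJ

In absolute terms T_C = 286.95 K and T_H = 296.15 K, so ΔT = 9.200 K.
The reversible limit is COP_HP = T_H/ΔT = 32.19, so W_min = Q_H/COP = Q_H·ΔT/T_H.
W_min = 8530000 × 9.200/296.15 = 265000 kJ.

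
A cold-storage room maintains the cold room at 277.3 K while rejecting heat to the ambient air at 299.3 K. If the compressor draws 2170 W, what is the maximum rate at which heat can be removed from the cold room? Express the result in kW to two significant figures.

27 kW

The reservoir spacing is ΔT = 299.3 − 277.3 = 22.00 K.
COP_Carnot = T_C/ΔT = 277.30/22.00 = 12.60.
Q̇_max = COP_Carnot × Ẇ = 12.60 × 2170 W = 27350 W = 27.35 kW.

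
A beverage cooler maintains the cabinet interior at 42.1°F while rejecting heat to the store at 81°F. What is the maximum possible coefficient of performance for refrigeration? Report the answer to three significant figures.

12.9

In absolute terms T_C = 278.76 K and T_H = 300.37 K, so ΔT = 21.61 K.
For a reversible cycle, COP_Carnot = T_C/ΔT = 278.76/21.61 = 12.90.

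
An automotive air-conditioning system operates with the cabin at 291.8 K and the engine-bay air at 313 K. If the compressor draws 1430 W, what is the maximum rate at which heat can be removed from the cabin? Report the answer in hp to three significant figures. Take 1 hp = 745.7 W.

The reservoir spacing is ΔT = 313 − 291.8 = 21.20 K.
COP_Carnot = T_C/ΔT = 291.80/21.20 = 13.76.
Q̇_max = COP_Carnot × Ẇ = 13.76 × 1430 W = 19680 W = 26.39 hp.

26.4 hp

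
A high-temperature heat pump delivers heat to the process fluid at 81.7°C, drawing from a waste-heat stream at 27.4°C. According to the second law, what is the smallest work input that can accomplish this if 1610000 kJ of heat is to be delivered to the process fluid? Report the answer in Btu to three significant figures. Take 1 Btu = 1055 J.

In absolute terms T_C = 300.55 K and T_H = 354.85 K, so ΔT = 54.30 K.
The reversible limit is COP_HP = T_H/ΔT = 6.535, so W_min = Q_H/COP = Q_H·ΔT/T_H.
W_min = 1610000 × 54.30/354.85 = 246400 kJ = 233500 Btu.

234000 Btu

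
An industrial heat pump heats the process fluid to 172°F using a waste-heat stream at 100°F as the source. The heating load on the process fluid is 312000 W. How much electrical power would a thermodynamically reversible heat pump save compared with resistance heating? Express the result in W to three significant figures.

276000 W

In absolute terms T_C = 310.93 K and T_H = 350.93 K, so ΔT = 40.00 K.
COP_Carnot = T_H/ΔT = 350.93/40.00 = 8.773.
Resistance heating needs Ẇ_res = Q̇_H = 312000 W; the reversible heat pump needs only Ẇ_hp = Q̇_H/COP = 35560 W.
Saving = 312000 − 35560 = 276400 W.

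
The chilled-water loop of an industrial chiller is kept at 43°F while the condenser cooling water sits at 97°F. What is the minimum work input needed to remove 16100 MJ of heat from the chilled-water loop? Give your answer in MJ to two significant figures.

1700 MJ

In absolute terms T_C = 279.26 K and T_H = 309.26 K, so ΔT = 30.00 K.
The reversible limit is COP_R = T_C/ΔT = 9.309, so W_min = Q_C/COP = Q_C·ΔT/T_C.
W_min = 16100 × 30.00/279.26 = 1730 MJ.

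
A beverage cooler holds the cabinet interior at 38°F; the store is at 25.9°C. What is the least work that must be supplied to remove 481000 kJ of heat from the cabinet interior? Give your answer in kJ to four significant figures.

39260 kJ

In absolute terms T_C = 276.48 K and T_H = 299.05 K, so ΔT = 22.57 K.
The reversible limit is COP_R = T_C/ΔT = 12.25, so W_min = Q_C/COP = Q_C·ΔT/T_C.
W_min = 481000 × 22.57/276.48 = 39260 kJ.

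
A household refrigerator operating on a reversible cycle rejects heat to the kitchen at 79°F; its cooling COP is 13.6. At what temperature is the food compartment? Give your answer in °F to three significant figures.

42.1 °F

For a Carnot refrigerator COP_R = T_C/(T_H − T_C), so T_C = COP·T_H/(1 + COP).
With T_H = 299.26 K, T_C = 13.6 × 299.26/14.60 = 278.76 K.
Converting, 278.76 K = 42.10°F.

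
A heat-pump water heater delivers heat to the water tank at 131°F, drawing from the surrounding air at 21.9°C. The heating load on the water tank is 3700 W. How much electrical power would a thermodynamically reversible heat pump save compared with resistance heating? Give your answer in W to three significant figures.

In absolute terms T_C = 295.05 K and T_H = 328.15 K, so ΔT = 33.10 K.
COP_Carnot = T_H/ΔT = 328.15/33.10 = 9.914.
Resistance heating needs Ẇ_res = Q̇_H = 3700 W; the reversible heat pump needs only Ẇ_hp = Q̇_H/COP = 373.2 W.
Saving = 3700 − 373.2 = 3327 W.

3330 W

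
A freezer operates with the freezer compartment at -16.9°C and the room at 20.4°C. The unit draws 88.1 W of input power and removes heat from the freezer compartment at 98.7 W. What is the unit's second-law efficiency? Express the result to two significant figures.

COP_actual = Q̇_C/Ẇ = 98.70/88.10 = 1.120.
In absolute terms T_C = 256.25 K and T_H = 293.55 K, so ΔT = 37.30 K.
COP_Carnot = T_C/ΔT = 256.25/37.30 = 6.870.
η_II = COP_actual/COP_Carnot = 1.120/6.870 = 0.1631.

0.16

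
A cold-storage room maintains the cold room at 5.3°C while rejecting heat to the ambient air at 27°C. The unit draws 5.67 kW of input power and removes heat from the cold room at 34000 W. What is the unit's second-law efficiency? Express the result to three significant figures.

0.467

Converting, Q̇_C = 34000 W = 34.00 kW, so COP_actual = Q̇_C/Ẇ = 34.00/5.670 = 5.996.
In absolute terms T_C = 278.45 K and T_H = 300.15 K, so ΔT = 21.70 K.
COP_Carnot = T_C/ΔT = 278.45/21.70 = 12.83.
η_II = COP_actual/COP_Carnot = 5.996/12.83 = 0.4673.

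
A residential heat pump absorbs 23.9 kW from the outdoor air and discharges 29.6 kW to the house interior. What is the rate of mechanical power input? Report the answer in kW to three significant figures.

5.70 kW

For a cyclic device the first law requires Q̇_H = Q̇_C + Ẇ.
Ẇ = Q̇_H − Q̇_C = 5.700 kW.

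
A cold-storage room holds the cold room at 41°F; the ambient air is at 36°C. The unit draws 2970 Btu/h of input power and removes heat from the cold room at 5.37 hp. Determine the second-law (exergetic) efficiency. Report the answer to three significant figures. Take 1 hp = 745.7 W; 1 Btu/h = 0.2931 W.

0.513

Converting, Q̇_C = 5.370 hp = 13660 Btu/h, so COP_actual = Q̇_C/Ẇ = 13660/2970 = 4.600.
In absolute terms T_C = 278.15 K and T_H = 309.15 K, so ΔT = 31.00 K.
COP_Carnot = T_C/ΔT = 278.15/31.00 = 8.973.
η_II = COP_actual/COP_Carnot = 4.600/8.973 = 0.5127.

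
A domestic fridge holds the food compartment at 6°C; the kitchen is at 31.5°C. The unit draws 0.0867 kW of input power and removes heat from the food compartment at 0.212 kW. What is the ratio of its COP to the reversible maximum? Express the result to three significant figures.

0.223

COP_actual = Q̇_C/Ẇ = 0.2120/0.08670 = 2.445.
In absolute terms T_C = 279.15 K and T_H = 304.65 K, so ΔT = 25.50 K.
COP_Carnot = T_C/ΔT = 279.15/25.50 = 10.95.
η_II = COP_actual/COP_Carnot = 2.445/10.95 = 0.2234.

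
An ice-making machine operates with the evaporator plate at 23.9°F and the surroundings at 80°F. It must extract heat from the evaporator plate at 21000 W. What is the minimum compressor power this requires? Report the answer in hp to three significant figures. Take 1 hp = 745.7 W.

3.27 hp

In absolute terms T_C = 268.65 K and T_H = 299.82 K, so ΔT = 31.17 K.
COP_Carnot = T_C/ΔT = 268.65/31.17 = 8.620.
Ẇ_min = Q̇/COP_Carnot = 21000/8.620 = 2436 W = 3.267 hp.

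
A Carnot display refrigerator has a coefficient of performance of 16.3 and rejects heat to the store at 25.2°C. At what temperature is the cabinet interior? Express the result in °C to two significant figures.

8.0 °C

For a Carnot refrigerator COP_R = T_C/(T_H − T_C), so T_C = COP·T_H/(1 + COP).
With T_H = 298.35 K, T_C = 16.3 × 298.35/17.30 = 281.10 K.
Converting, 281.10 K = 7.95°C.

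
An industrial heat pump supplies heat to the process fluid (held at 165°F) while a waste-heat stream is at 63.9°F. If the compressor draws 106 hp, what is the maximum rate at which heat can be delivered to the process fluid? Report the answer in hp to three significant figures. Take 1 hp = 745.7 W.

655 hp

In absolute terms T_C = 290.87 K and T_H = 347.04 K, so ΔT = 56.17 K.
COP_Carnot = T_H/ΔT = 347.04/56.17 = 6.179.
Q̇_max = COP_Carnot × Ẇ = 6.179 × 106.0 hp = 654.9 hp.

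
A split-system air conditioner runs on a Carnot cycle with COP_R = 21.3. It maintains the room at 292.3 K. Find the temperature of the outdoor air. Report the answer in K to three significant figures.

COP_R = T_C/(T_H − T_C) gives T_H − T_C = T_C/COP.
With T_C = 292.30 K, T_H = 292.30 × (1 + 1/21.3) = 306.02 K.

306 K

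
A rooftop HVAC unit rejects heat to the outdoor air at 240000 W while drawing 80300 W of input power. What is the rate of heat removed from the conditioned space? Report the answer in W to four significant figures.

159700 W

For a cyclic device the first law requires Q̇_H = Q̇_C + Ẇ.
Q̇_C = Q̇_H − Ẇ = 159700 W.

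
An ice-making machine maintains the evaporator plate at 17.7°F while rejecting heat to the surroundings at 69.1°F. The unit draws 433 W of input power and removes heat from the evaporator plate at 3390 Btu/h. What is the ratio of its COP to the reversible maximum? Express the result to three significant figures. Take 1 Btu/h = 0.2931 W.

Converting, Q̇_C = 3390 Btu/h = 993.6 W, so COP_actual = Q̇_C/Ẇ = 993.6/433.0 = 2.295.
In absolute terms T_C = 265.21 K and T_H = 293.76 K, so ΔT = 28.56 K.
COP_Carnot = T_C/ΔT = 265.21/28.56 = 9.287.
η_II = COP_actual/COP_Carnot = 2.295/9.287 = 0.2471.

0.247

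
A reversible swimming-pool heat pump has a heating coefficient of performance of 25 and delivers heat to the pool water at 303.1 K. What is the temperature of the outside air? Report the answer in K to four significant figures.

COP_HP = T_H/(T_H − T_C) gives T_H − T_C = T_H/COP.
With T_H = 303.10 K, T_C = 303.10 × (1 − 1/25) = 290.98 K.

291.0 K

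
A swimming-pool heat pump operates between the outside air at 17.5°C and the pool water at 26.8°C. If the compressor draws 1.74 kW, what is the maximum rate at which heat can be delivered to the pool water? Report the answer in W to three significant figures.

In absolute terms T_C = 290.65 K and T_H = 299.95 K, so ΔT = 9.300 K.
COP_Carnot = T_H/ΔT = 299.95/9.300 = 32.25.
Q̇_max = COP_Carnot × Ẇ = 32.25 × 1.740 kW = 56.12 kW = 56120 W.

56100 W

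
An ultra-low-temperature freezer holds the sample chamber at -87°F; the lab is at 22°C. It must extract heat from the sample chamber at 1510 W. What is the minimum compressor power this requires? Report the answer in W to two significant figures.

In absolute terms T_C = 207.04 K and T_H = 295.15 K, so ΔT = 88.11 K.
COP_Carnot = T_C/ΔT = 207.04/88.11 = 2.350.
Ẇ_min = Q̇/COP_Carnot = 1510/2.350 = 642.6 W.

640 W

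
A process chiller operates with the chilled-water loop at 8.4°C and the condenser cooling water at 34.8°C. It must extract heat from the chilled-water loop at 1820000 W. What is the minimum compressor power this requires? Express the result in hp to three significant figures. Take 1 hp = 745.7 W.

229 hp

In absolute terms T_C = 281.55 K and T_H = 307.95 K, so ΔT = 26.40 K.
COP_Carnot = T_C/ΔT = 281.55/26.40 = 10.66.
Ẇ_min = Q̇/COP_Carnot = 1820000/10.66 = 170700 W = 228.9 hp.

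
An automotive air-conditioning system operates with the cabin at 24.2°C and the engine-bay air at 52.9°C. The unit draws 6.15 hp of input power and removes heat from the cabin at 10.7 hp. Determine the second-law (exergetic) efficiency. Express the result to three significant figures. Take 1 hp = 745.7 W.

COP_actual = Q̇_C/Ẇ = 10.70/6.150 = 1.740.
In absolute terms T_C = 297.35 K and T_H = 326.05 K, so ΔT = 28.70 K.
COP_Carnot = T_C/ΔT = 297.35/28.70 = 10.36.
η_II = COP_actual/COP_Carnot = 1.740/10.36 = 0.1679.

0.168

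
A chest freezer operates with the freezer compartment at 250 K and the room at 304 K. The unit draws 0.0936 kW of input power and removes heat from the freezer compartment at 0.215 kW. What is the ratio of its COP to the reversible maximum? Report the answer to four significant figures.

0.4962

COP_actual = Q̇_C/Ẇ = 0.2150/0.09360 = 2.297.
The reservoir spacing is ΔT = 304 − 250 = 54.00 K.
COP_Carnot = T_C/ΔT = 250.00/54.00 = 4.630.
η_II = COP_actual/COP_Carnot = 2.297/4.630 = 0.4962.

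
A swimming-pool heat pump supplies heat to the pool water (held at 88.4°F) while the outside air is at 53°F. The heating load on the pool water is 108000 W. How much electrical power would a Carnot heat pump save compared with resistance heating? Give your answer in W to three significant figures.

In absolute terms T_C = 284.82 K and T_H = 304.48 K, so ΔT = 19.67 K.
COP_Carnot = T_H/ΔT = 304.48/19.67 = 15.48.
Resistance heating needs Ẇ_res = Q̇_H = 108000 W; the reversible heat pump needs only Ẇ_hp = Q̇_H/COP = 6976 W.
Saving = 108000 − 6976 = 101000 W.

101000 W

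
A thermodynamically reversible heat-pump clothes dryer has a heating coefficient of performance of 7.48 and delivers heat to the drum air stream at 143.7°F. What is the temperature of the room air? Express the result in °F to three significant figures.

COP_HP = T_H/(T_H − T_C) gives T_H − T_C = T_H/COP.
With T_H = 335.21 K, T_C = 335.21 × (1 − 1/7.48) = 290.39 K.
Converting, 290.39 K = 63.04°F.

63.0 °F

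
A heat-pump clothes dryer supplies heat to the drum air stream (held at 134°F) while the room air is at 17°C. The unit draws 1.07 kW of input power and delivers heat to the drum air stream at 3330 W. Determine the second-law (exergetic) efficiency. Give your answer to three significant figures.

0.374

Converting, Q̇_H = 3330 W = 3.330 kW, so COP_actual = Q̇_H/Ẇ = 3.330/1.070 = 3.112.
In absolute terms T_C = 290.15 K and T_H = 329.82 K, so ΔT = 39.67 K.
COP_Carnot = T_H/ΔT = 329.82/39.67 = 8.315.
η_II = COP_actual/COP_Carnot = 3.112/8.315 = 0.3743.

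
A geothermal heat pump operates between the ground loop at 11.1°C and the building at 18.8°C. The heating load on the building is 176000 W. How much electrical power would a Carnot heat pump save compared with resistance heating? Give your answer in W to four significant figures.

171400 W

In absolute terms T_C = 284.25 K and T_H = 291.95 K, so ΔT = 7.700 K.
COP_Carnot = T_H/ΔT = 291.95/7.700 = 37.92.
Resistance heating needs Ẇ_res = Q̇_H = 176000 W; the reversible heat pump needs only Ẇ_hp = Q̇_H/COP = 4642 W.
Saving = 176000 − 4642 = 171400 W.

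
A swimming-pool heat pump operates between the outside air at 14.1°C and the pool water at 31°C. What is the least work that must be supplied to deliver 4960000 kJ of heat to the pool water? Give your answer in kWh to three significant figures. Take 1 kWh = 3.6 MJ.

In absolute terms T_C = 287.25 K and T_H = 304.15 K, so ΔT = 16.90 K.
The reversible limit is COP_HP = T_H/ΔT = 18.00, so W_min = Q_H/COP = Q_H·ΔT/T_H.
W_min = 4960000 × 16.90/304.15 = 275600 kJ = 76.56 kWh.

76.6 kWh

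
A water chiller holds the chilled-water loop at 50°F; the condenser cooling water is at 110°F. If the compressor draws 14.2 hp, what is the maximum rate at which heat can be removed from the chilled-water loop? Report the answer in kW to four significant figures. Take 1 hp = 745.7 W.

89.95 kW

In absolute terms T_C = 283.15 K and T_H = 316.48 K, so ΔT = 33.33 K.
COP_Carnot = T_C/ΔT = 283.15/33.33 = 8.495.
Q̇_max = COP_Carnot × Ẇ = 8.495 × 14.20 hp = 120.6 hp = 89.95 kW.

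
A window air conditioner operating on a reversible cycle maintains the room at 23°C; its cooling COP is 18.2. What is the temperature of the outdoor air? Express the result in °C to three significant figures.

39.3 °C

COP_R = T_C/(T_H − T_C) gives T_H − T_C = T_C/COP.
With T_C = 296.15 K, T_H = 296.15 × (1 + 1/18.2) = 312.42 K.
Converting, 312.42 K = 39.27°C.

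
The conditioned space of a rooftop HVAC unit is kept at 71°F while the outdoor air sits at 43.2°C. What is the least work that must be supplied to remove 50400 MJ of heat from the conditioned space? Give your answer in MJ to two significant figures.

In absolute terms T_C = 294.82 K and T_H = 316.35 K, so ΔT = 21.53 K.
The reversible limit is COP_R = T_C/ΔT = 13.69, so W_min = Q_C/COP = Q_C·ΔT/T_C.
W_min = 50400 × 21.53/294.82 = 3681 MJ.

3700 MJ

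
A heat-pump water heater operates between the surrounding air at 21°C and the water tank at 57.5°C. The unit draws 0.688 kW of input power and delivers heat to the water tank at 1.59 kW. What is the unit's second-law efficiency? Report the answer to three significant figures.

COP_actual = Q̇_H/Ẇ = 1.590/0.6880 = 2.311.
In absolute terms T_C = 294.15 K and T_H = 330.65 K, so ΔT = 36.50 K.
COP_Carnot = T_H/ΔT = 330.65/36.50 = 9.059.
η_II = COP_actual/COP_Carnot = 2.311/9.059 = 0.2551.

0.255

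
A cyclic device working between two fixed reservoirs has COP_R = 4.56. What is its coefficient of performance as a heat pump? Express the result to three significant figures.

The first law on one cycle gives Q_H = Q_C + W, so Q_H/W = Q_C/W + 1.
COP_HP = COP_R + 1 = 4.56 + 1 = 5.56.

5.56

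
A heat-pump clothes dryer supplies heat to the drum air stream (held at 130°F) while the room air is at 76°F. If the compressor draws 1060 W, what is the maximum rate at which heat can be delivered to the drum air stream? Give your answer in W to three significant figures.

11600 W

In absolute terms T_C = 297.59 K and T_H = 327.59 K, so ΔT = 30.00 K.
COP_Carnot = T_H/ΔT = 327.59/30.00 = 10.92.
Q̇_max = COP_Carnot × Ẇ = 10.92 × 1060 W = 11580 W.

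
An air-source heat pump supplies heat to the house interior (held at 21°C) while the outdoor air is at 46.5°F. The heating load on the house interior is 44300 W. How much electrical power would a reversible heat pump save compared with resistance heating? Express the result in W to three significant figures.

42400 W

In absolute terms T_C = 281.21 K and T_H = 294.15 K, so ΔT = 12.94 K.
COP_Carnot = T_H/ΔT = 294.15/12.94 = 22.72.
Resistance heating needs Ẇ_res = Q̇_H = 44300 W; the reversible heat pump needs only Ẇ_hp = Q̇_H/COP = 1949 W.
Saving = 44300 − 1949 = 42350 W.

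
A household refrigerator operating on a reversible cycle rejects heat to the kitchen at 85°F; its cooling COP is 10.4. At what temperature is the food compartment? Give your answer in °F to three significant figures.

37.2 °F

For a Carnot refrigerator COP_R = T_C/(T_H − T_C), so T_C = COP·T_H/(1 + COP).
With T_H = 302.59 K, T_C = 10.4 × 302.59/11.40 = 276.05 K.
Converting, 276.05 K = 37.22°F.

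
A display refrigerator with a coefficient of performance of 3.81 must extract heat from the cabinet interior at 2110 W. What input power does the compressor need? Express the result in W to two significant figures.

Ẇ = Q̇_C/COP = 2110/3.81 = 553.8 W.

550 W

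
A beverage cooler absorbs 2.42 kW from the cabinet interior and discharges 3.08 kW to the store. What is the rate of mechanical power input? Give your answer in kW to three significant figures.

0.660 kW

For a cyclic device the first law requires Q̇_H = Q̇_C + Ẇ.
Ẇ = Q̇_H − Q̇_C = 0.6600 kW.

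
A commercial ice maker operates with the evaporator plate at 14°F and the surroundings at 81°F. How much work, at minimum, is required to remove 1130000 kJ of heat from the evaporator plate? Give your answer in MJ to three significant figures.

In absolute terms T_C = 263.15 K and T_H = 300.37 K, so ΔT = 37.22 K.
The reversible limit is COP_R = T_C/ΔT = 7.070, so W_min = Q_C/COP = Q_C·ΔT/T_C.
W_min = 1130000 × 37.22/263.15 = 159800 kJ = 159.8 MJ.

160 MJ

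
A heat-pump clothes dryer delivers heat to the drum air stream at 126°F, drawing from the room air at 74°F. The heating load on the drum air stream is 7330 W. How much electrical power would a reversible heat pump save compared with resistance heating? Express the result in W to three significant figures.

6680 W

In absolute terms T_C = 296.48 K and T_H = 325.37 K, so ΔT = 28.89 K.
COP_Carnot = T_H/ΔT = 325.37/28.89 = 11.26.
Resistance heating needs Ẇ_res = Q̇_H = 7330 W; the reversible heat pump needs only Ẇ_hp = Q̇_H/COP = 650.8 W.
Saving = 7330 − 650.8 = 6679 W.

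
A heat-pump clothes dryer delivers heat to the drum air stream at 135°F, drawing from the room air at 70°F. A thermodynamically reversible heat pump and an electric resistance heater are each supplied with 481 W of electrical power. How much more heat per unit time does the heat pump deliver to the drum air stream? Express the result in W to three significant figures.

In absolute terms T_C = 294.26 K and T_H = 330.37 K, so ΔT = 36.11 K.
COP_Carnot = T_H/ΔT = 330.37/36.11 = 9.149.
The heat pump delivers Q̇_H = COP × Ẇ = 4401 W; the resistance heater delivers Ẇ = 481.0 W.
Extra = (COP − 1)·Ẇ = 3920 W.

3920 W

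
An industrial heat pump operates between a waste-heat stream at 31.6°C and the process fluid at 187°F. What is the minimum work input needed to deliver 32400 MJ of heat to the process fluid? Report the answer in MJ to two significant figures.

In absolute terms T_C = 304.75 K and T_H = 359.26 K, so ΔT = 54.51 K.
The reversible limit is COP_HP = T_H/ΔT = 6.591, so W_min = Q_H/COP = Q_H·ΔT/T_H.
W_min = 32400 × 54.51/359.26 = 4916 MJ.

4900 MJ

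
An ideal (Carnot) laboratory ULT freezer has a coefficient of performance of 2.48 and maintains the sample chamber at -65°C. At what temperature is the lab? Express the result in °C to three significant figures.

18.9 °C

COP_R = T_C/(T_H − T_C) gives T_H − T_C = T_C/COP.
With T_C = 208.15 K, T_H = 208.15 × (1 + 1/2.48) = 292.08 K.
Converting, 292.08 K = 18.93°C.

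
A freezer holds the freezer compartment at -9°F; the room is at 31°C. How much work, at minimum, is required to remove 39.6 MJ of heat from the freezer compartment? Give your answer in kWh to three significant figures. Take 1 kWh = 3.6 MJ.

In absolute terms T_C = 250.37 K and T_H = 304.15 K, so ΔT = 53.78 K.
The reversible limit is COP_R = T_C/ΔT = 4.656, so W_min = Q_C/COP = Q_C·ΔT/T_C.
W_min = 39.60 × 53.78/250.37 = 8.506 MJ = 2.363 kWh.

2.36 kWh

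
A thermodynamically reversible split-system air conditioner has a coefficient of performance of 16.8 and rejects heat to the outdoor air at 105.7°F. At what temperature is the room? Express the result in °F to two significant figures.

74 °F

For a Carnot refrigerator COP_R = T_C/(T_H − T_C), so T_C = COP·T_H/(1 + COP).
With T_H = 314.09 K, T_C = 16.8 × 314.09/17.80 = 296.45 K.
Converting, 296.45 K = 73.94°F.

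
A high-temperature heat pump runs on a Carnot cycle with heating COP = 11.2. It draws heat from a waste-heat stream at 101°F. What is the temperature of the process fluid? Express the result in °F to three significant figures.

156 °F

COP_HP = T_H/(T_H − T_C) rearranges to T_H = COP·T_C/(COP − 1).
With T_C = 311.48 K, T_H = 11.2 × 311.48/10.20 = 342.02 K.
Converting, 342.02 K = 155.97°F.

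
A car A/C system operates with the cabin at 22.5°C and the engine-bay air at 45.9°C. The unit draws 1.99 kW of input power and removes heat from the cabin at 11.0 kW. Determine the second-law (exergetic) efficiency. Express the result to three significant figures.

COP_actual = Q̇_C/Ẇ = 11.00/1.990 = 5.528.
In absolute terms T_C = 295.65 K and T_H = 319.05 K, so ΔT = 23.40 K.
COP_Carnot = T_C/ΔT = 295.65/23.40 = 12.63.
η_II = COP_actual/COP_Carnot = 5.528/12.63 = 0.4375.

0.437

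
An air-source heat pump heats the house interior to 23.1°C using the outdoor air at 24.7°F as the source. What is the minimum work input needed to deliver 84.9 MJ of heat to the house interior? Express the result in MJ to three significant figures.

7.78 MJ

In absolute terms T_C = 269.09 K and T_H = 296.25 K, so ΔT = 27.16 K.
The reversible limit is COP_HP = T_H/ΔT = 10.91, so W_min = Q_H/COP = Q_H·ΔT/T_H.
W_min = 84.90 × 27.16/296.25 = 7.782 MJ.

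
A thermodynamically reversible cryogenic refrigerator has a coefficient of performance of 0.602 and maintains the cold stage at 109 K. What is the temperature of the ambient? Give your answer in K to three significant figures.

COP_R = T_C/(T_H − T_C) gives T_H − T_C = T_C/COP.
With T_C = 109.00 K, T_H = 109.00 × (1 + 1/0.602) = 290.06 K.

290 K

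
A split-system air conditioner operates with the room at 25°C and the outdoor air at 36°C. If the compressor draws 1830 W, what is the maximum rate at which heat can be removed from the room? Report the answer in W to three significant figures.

49600 W

In absolute terms T_C = 298.15 K and T_H = 309.15 K, so ΔT = 11.00 K.
COP_Carnot = T_C/ΔT = 298.15/11.00 = 27.10.
Q̇_max = COP_Carnot × Ẇ = 27.10 × 1830 W = 49600 W.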